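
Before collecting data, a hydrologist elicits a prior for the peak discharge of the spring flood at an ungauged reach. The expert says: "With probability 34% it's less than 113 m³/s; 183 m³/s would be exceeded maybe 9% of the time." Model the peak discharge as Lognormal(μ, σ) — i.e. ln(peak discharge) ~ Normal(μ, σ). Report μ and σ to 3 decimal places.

If T ~ Lognormal(μ,σ) then ln T ~ Normal(μ,σ), so the p-quantile of ln T is μ + z_p·σ.
ln(113) = 4.727 and ln(183) = 5.209; z_{0.34} = -0.4125, z_{0.91} = 1.341.
σ = (5.209 − 4.727)/(1.341 − (-0.4125)) = 0.275.
μ = 4.727 − (-0.4125)·0.275 = 4.841.

μ ≈ 4.841, σ ≈ 0.275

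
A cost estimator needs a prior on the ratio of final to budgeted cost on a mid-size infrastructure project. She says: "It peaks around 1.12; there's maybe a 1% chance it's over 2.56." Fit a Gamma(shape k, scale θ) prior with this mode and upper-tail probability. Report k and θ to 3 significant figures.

k ≈ 8, θ ≈ 0.16

Gamma(k,θ) with k>1 has mode (k−1)θ, so θ = 1.12/(k−1).
Need P(X < 2.56) = 0.99 with θ tied to k this way. Start at k = 2, θ = 1.12: P(X<2.56) ≈ 0.666.
Too low — raise k to concentrate. Iterating converges to k ≈ 8.
Then θ = 1.12/(8−1) ≈ 0.16.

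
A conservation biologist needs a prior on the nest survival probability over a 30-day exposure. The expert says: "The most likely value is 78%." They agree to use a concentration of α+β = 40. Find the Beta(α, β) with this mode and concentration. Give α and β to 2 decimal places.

α = 30.64, β = 9.36

For α,β > 1 the Beta mode is (α−1)/(α+β−2). With α+β = 40, the mode is (α−1)/38.
Set (α−1)/38 = 0.78 → α = 1 + 0.78·38 = 30.64.
β = 40 − α = 9.36.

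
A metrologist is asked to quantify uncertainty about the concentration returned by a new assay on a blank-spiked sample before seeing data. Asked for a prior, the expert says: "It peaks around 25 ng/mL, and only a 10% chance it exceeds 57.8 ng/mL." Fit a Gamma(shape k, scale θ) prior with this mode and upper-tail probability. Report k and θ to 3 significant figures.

k ≈ 3.74, θ ≈ 9.13

Gamma(k,θ) with k>1 has mode (k−1)θ, so θ = 25/(k−1).
Need P(X < 57.8) = 0.9 with θ tied to k this way. Start at k = 2, θ = 25: P(X<57.8) ≈ 0.672.
Too low — raise k to concentrate. Iterating converges to k ≈ 3.74.
Then θ = 25/(3.74−1) ≈ 9.13.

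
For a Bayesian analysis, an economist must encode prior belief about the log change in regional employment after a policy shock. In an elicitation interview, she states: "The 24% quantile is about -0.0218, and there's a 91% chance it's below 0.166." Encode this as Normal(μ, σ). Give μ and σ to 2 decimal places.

The p-quantile of Normal(μ,σ) is μ + z_p·σ, with z_{0.24} = -0.7063 and z_{0.91} = 1.341.
Eliminate σ: μ = (z₂·x₁ − z₁·x₂)/(z₂ − z₁) = (1.341·-0.0218 − (-0.7063)·0.166)/2.047 = 0.04.
Then σ = (x₂ − x₁)/(z₂ − z₁) = (0.166 − -0.0218)/2.047 = 0.09.

μ = 0.04, σ = 0.09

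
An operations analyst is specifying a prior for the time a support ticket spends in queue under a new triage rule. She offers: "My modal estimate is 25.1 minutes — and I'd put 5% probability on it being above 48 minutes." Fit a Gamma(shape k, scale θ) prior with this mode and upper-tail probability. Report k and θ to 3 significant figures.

k ≈ 7.61, θ ≈ 3.8

Gamma(k,θ) with k>1 has mode (k−1)θ, so θ = 25.1/(k−1).
Need P(X < 48) = 0.95 with θ tied to k this way. Start at k = 2, θ = 25.1: P(X<48) ≈ 0.570.
Too low — raise k to concentrate. Iterating converges to k ≈ 7.61.
Then θ = 25.1/(7.61−1) ≈ 3.8.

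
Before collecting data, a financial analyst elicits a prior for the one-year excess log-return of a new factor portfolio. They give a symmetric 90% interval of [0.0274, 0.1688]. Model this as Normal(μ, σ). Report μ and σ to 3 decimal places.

A symmetric 90% interval runs μ ± z·σ with z = 1.645.
Half-width = 0.0707, so σ = 0.0707/1.645 = 0.043.
μ is the interval midpoint, 0.098.

μ = 0.098, σ = 0.043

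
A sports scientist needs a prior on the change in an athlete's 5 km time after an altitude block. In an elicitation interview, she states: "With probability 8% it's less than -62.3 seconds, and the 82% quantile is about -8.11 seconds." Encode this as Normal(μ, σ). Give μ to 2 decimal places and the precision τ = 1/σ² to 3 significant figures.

μ = -29.49, τ = 0.00183

For Normal(μ,σ), the p-quantile is μ + z_p·σ. Here z_{0.08} = -1.405, z_{0.82} = 0.9154.
So -62.3 = μ − 1.405σ and -8.11 = μ + 0.9154σ.
Subtracting: σ = (-8.11 − -62.3)/(0.9154 − (-1.405)) = 23.35.
Then μ = -62.3 − (-1.405)·23.35 = -29.49.
Precision τ = 1/σ² = 1/23.35² = 0.00183.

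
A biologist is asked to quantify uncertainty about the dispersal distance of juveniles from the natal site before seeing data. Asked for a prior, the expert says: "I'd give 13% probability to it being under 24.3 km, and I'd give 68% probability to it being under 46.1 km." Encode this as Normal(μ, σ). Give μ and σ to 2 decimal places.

μ = 39.70, σ = 13.68

For Normal(μ,σ), the p-quantile is μ + z_p·σ. Here z_{0.13} = -1.126, z_{0.68} = 0.4677.
So 24.3 = μ − 1.126σ and 46.1 = μ + 0.4677σ.
Subtracting: σ = (46.1 − 24.3)/(0.4677 − (-1.126)) = 13.68.
Then μ = 24.3 − (-1.126)·13.68 = 39.70.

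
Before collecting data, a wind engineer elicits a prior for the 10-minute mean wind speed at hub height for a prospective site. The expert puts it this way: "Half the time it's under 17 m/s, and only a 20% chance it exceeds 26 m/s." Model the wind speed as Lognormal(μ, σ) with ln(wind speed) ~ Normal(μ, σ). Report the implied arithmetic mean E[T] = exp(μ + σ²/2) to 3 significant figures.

E[T] ≈ 19.3 m/s

If T ~ Lognormal(μ,σ) then ln T ~ Normal(μ,σ), so the p-quantile of ln T is μ + z_p·σ.
ln(17) = 2.833 and ln(26) = 3.258; z_{0.5} = 0, z_{0.8} = 0.8416.
σ = (3.258 − 2.833)/(0.8416 − (0)) = 0.505.
μ = 2.833 − (0)·0.505 = 2.833.
E[T] = exp(μ + σ²/2) = exp(2.833 + 0.1274) = 19.3 m/s.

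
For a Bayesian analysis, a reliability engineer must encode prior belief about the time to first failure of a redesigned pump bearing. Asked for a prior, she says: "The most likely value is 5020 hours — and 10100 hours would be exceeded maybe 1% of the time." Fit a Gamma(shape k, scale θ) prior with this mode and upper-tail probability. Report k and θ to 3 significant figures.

Gamma(k,θ) with k>1 has mode (k−1)θ, so θ = 5020/(k−1).
Need P(X < 10100) = 0.99 with θ tied to k this way. Start at k = 2, θ = 5020: P(X<10100) ≈ 0.597.
Too low — raise k to concentrate. Iterating converges to k ≈ 11.
Then θ = 5020/(11−1) ≈ 500.

k ≈ 11, θ ≈ 500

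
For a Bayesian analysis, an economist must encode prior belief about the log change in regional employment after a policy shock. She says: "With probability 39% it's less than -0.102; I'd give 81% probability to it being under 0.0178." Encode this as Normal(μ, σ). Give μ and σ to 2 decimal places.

For Normal(μ,σ), the p-quantile is μ + z_p·σ. Here z_{0.39} = -0.2793, z_{0.81} = 0.8779.
So -0.102 = μ − 0.2793σ and 0.0178 = μ + 0.8779σ.
Subtracting: σ = (0.0178 − -0.102)/(0.8779 − (-0.2793)) = 0.10.
Then μ = -0.102 − (-0.2793)·0.10 = -0.07.

μ = -0.07, σ = 0.10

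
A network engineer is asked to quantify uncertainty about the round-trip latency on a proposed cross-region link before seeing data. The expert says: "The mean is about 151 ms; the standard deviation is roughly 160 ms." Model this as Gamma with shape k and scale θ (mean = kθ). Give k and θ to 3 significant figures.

k ≈ 0.891, θ ≈ 170

For Gamma(k, scale θ): mean = kθ, variance = kθ², so CV = 1/√k.
CV = SD/mean = 160/151 = 1.06, hence k = 1/CV² = 0.891.
Then θ = mean/k = 151/0.891 = 170.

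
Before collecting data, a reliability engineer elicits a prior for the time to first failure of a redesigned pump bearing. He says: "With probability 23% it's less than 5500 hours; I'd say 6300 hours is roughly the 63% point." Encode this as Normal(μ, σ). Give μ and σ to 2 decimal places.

μ = 6052.05, σ = 747.17

The p-quantile of Normal(μ,σ) is μ + z_p·σ, with z_{0.23} = -0.7388 and z_{0.63} = 0.3319.
Eliminate σ: μ = (z₂·x₁ − z₁·x₂)/(z₂ − z₁) = (0.3319·5500 − (-0.7388)·6300)/1.071 = 6052.05.
Then σ = (x₂ − x₁)/(z₂ − z₁) = (6300 − 5500)/1.071 = 747.17.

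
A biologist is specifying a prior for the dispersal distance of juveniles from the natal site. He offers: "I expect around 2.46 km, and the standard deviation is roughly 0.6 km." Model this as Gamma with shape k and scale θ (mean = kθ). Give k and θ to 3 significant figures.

For Gamma(k, scale θ): mean = kθ, variance = kθ², so CV = 1/√k.
CV = SD/mean = 0.6/2.46 = 0.2439, hence k = 1/CV² = 16.8.
Then θ = mean/k = 2.46/16.8 = 0.146.

k ≈ 16.8, θ ≈ 0.146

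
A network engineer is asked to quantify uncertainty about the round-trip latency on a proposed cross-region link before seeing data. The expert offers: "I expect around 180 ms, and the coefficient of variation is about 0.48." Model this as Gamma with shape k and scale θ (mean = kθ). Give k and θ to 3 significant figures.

k ≈ 4.34, θ ≈ 41.5

For Gamma(k, scale θ): mean = kθ, variance = kθ², so CV = 1/√k.
CV = 0.48, hence k = 1/CV² = 4.34.
Then θ = mean/k = 180/4.34 = 41.5.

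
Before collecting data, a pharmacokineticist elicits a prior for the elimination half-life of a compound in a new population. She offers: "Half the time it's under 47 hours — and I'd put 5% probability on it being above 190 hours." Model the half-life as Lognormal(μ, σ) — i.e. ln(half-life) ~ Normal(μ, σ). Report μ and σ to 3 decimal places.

μ ≈ 3.850, σ ≈ 0.849

If T ~ Lognormal(μ,σ) then ln T ~ Normal(μ,σ), so the p-quantile of ln T is μ + z_p·σ.
ln(47) = 3.85 and ln(190) = 5.247; z_{0.5} = 0, z_{0.95} = 1.645.
σ = (5.247 − 3.85)/(1.645 − (0)) = 0.849.
μ = 3.85 − (0)·0.849 = 3.850.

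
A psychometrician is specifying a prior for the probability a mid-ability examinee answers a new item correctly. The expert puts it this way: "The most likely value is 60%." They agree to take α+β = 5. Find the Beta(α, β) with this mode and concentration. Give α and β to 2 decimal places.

α = 2.80, β = 2.20

For α,β > 1 the Beta mode is (α−1)/(α+β−2). With α+β = 5, the mode is (α−1)/3.
Set (α−1)/3 = 0.6 → α = 1 + 0.6·3 = 2.80.
β = 5 − α = 2.20.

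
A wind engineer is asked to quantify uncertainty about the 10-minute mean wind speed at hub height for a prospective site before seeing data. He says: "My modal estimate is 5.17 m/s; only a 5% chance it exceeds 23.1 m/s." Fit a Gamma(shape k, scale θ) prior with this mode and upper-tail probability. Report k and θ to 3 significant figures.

k ≈ 2.1, θ ≈ 4.71

Gamma(k,θ) with k>1 has mode (k−1)θ, so θ = 5.17/(k−1).
Need P(X < 23.1) = 0.95 with θ tied to k this way. Start at k = 2, θ = 5.17: P(X<23.1) ≈ 0.937.
Too low — raise k to concentrate. Iterating converges to k ≈ 2.1.
Then θ = 5.17/(2.1−1) ≈ 4.71.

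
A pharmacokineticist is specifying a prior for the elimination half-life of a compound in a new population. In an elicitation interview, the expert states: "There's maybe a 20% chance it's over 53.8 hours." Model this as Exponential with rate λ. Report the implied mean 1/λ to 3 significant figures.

mean ≈ 33.4 hours

P(T > 53.8) = e^(−λ·53.8) = 0.2, so λ = −ln(0.2)/53.8 = 0.0299.
Mean = 1/λ = 33.4 hours.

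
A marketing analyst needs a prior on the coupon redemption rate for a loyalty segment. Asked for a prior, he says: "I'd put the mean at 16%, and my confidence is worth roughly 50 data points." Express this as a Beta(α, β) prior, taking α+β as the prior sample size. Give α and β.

α = 8, β = 42

Under the effective-sample-size interpretation, Beta(α, β) has prior mean α/(α+β) and prior sample size α+β.
So α+β = 50 and α/(α+β) = 0.16, giving α = 0.16·50 = 8 and β = 50 − 8 = 42.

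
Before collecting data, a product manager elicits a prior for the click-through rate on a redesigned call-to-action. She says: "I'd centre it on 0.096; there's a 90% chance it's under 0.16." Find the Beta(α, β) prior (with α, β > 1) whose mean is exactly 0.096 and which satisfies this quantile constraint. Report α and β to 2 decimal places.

α ≈ 3.63, β ≈ 34.21

With mean 0.096 fixed, write α = 0.096s, β = 0.904s where s = α+β.
Need P(θ < 0.16) = 0.9 under Beta(0.096s, 0.904s). Normal approximation: (q−m)/√(m(1−m)/s) ≈ z_{0.9} = 1.28, so s ≈ 0.096·0.904·(1.28)²/(0.16−0.096)² = 34.8.
At s = 34.8: P(θ<0.16) ≈ 0.893. Adjusting to match 0.9 gives s ≈ 37.85.
So α = 0.096·37.85 ≈ 3.63, β = 0.904·37.85 ≈ 34.21.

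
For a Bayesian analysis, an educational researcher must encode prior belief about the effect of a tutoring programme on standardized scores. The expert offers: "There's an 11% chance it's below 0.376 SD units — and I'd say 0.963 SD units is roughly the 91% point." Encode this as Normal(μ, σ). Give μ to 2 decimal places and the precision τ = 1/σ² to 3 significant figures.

μ = 0.66, τ = 19.1

For Normal(μ,σ), the p-quantile is μ + z_p·σ. Here z_{0.11} = -1.227, z_{0.91} = 1.341.
So 0.376 = μ − 1.227σ and 0.963 = μ + 1.341σ.
Subtracting: σ = (0.963 − 0.376)/(1.341 − (-1.227)) = 0.23.
Then μ = 0.376 − (-1.227)·0.23 = 0.66.
Precision τ = 1/σ² = 1/0.2286² = 19.1.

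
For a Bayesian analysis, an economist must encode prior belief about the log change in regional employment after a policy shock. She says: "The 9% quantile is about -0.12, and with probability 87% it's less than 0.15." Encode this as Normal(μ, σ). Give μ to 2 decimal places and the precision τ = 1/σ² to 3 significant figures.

The p-quantile of Normal(μ,σ) is μ + z_p·σ, with z_{0.09} = -1.341 and z_{0.87} = 1.126.
Eliminate σ: μ = (z₂·x₁ − z₁·x₂)/(z₂ − z₁) = (1.126·-0.12 − (-1.341)·0.15)/2.467 = 0.03.
Then σ = (x₂ − x₁)/(z₂ − z₁) = (0.15 − -0.12)/2.467 = 0.11.
Precision τ = 1/σ² = 1/0.1094² = 83.5.

μ = 0.03, τ = 83.5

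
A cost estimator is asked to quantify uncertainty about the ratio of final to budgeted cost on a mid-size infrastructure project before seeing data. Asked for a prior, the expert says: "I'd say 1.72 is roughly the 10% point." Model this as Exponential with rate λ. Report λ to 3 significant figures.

P(T < 1.72) = 1 − e^(−λ·1.72) = 0.1, so λ = −ln(1−0.1)/1.72 = −ln(0.9)/1.72 = 0.0613.

λ ≈ 0.0613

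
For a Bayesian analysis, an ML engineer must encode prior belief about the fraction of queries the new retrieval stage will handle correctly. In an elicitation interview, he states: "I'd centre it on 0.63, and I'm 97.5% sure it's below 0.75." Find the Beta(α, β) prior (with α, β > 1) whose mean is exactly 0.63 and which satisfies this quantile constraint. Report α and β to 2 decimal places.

With mean 0.63 fixed, write α = 0.63s, β = 0.37s where s = α+β.
Need P(θ < 0.75) = 0.975 under Beta(0.63s, 0.37s). Normal approximation: (q−m)/√(m(1−m)/s) ≈ z_{0.975} = 1.96, so s ≈ 0.63·0.37·(1.96)²/(0.75−0.63)² = 62.2.
At s = 62.2: P(θ<0.75) ≈ 0.980. Adjusting to match 0.975 gives s ≈ 56.39.
So α = 0.63·56.39 ≈ 35.53, β = 0.37·56.39 ≈ 20.87.

α ≈ 35.53, β ≈ 20.87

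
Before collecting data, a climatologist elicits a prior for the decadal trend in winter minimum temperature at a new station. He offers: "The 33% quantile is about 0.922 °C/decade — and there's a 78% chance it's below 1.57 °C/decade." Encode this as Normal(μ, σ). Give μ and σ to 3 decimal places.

The p-quantile of Normal(μ,σ) is μ + z_p·σ, with z_{0.33} = -0.4399 and z_{0.78} = 0.7722.
Eliminate σ: μ = (z₂·x₁ − z₁·x₂)/(z₂ − z₁) = (0.7722·0.922 − (-0.4399)·1.57)/1.212 = 1.157.
Then σ = (x₂ − x₁)/(z₂ − z₁) = (1.57 − 0.922)/1.212 = 0.535.

μ = 1.157, σ = 0.535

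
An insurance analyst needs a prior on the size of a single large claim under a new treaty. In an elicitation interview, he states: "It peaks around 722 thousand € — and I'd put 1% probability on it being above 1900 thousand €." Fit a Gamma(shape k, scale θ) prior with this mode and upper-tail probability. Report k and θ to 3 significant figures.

k ≈ 5.96, θ ≈ 146

Gamma(k,θ) with k>1 has mode (k−1)θ, so θ = 722/(k−1).
Need P(X < 1900) = 0.99 with θ tied to k this way. Start at k = 2, θ = 722: P(X<1900) ≈ 0.739.
Too low — raise k to concentrate. Iterating converges to k ≈ 5.96.
Then θ = 722/(5.96−1) ≈ 146.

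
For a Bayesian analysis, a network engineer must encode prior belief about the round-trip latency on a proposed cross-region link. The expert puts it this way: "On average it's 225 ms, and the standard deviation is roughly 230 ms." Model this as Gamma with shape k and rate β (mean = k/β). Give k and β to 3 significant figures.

For Gamma(k, rate β): mean = k/β, variance = k/β², so CV = 1/√k.
CV = SD/mean = 230/225 = 1.022, hence k = 1/CV² = 0.957.
Then β = k/mean = 0.957/225 = 0.00425.

k ≈ 0.957, β ≈ 0.00425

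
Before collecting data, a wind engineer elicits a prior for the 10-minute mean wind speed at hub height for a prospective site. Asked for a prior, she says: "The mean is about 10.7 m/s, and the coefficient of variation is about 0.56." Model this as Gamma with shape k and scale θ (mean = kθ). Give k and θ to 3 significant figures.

For Gamma(k, scale θ): mean = kθ, variance = kθ², so CV = 1/√k.
CV = 0.56, hence k = 1/CV² = 3.19.
Then θ = mean/k = 10.7/3.19 = 3.36.

k ≈ 3.19, θ ≈ 3.36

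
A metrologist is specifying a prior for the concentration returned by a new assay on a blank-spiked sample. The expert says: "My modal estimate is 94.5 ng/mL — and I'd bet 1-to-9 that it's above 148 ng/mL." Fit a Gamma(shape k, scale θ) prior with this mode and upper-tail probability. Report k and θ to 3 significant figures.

Gamma(k,θ) with k>1 has mode (k−1)θ, so θ = 94.5/(k−1).
Need P(X < 148) = 0.9 with θ tied to k this way. Start at k = 2, θ = 94.5: P(X<148) ≈ 0.464.
Too low — raise k to concentrate. Iterating converges to k ≈ 10.3.
Then θ = 94.5/(10.3−1) ≈ 10.2.

k ≈ 10.3, θ ≈ 10.2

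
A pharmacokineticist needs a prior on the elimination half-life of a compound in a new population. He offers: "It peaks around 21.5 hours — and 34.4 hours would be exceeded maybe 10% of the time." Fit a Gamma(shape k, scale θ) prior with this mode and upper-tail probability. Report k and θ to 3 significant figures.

Gamma(k,θ) with k>1 has mode (k−1)θ, so θ = 21.5/(k−1).
Need P(X < 34.4) = 0.9 with θ tied to k this way. Start at k = 2, θ = 21.5: P(X<34.4) ≈ 0.475.
Too low — raise k to concentrate. Iterating converges to k ≈ 9.5.
Then θ = 21.5/(9.5−1) ≈ 2.53.

k ≈ 9.5, θ ≈ 2.53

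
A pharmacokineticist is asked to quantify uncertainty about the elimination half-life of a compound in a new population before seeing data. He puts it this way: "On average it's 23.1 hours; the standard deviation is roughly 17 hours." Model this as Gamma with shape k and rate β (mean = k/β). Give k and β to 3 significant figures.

For Gamma(k, rate β): mean = k/β, variance = k/β², so CV = 1/√k.
CV = SD/mean = 17/23.1 = 0.7359, hence k = 1/CV² = 1.85.
Then β = k/mean = 1.85/23.1 = 0.0799.

k ≈ 1.85, β ≈ 0.0799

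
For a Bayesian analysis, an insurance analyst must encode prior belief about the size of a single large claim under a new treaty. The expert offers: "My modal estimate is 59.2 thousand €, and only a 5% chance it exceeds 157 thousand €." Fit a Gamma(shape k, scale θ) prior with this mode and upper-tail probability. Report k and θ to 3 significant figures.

Gamma(k,θ) with k>1 has mode (k−1)θ, so θ = 59.2/(k−1).
Need P(X < 157) = 0.95 with θ tied to k this way. Start at k = 2, θ = 59.2: P(X<157) ≈ 0.743.
Too low — raise k to concentrate. Iterating converges to k ≈ 3.83.
Then θ = 59.2/(3.83−1) ≈ 20.9.

k ≈ 3.83, θ ≈ 20.9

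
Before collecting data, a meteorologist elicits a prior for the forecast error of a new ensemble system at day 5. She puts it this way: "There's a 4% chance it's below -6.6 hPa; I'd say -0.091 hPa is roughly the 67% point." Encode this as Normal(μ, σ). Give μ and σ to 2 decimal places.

For Normal(μ,σ), the p-quantile is μ + z_p·σ. Here z_{0.04} = -1.751, z_{0.67} = 0.4399.
So -6.6 = μ − 1.751σ and -0.091 = μ + 0.4399σ.
Subtracting: σ = (-0.091 − -6.6)/(0.4399 − (-1.751)) = 2.97.
Then μ = -6.6 − (-1.751)·2.97 = -1.40.

μ = -1.40, σ = 2.97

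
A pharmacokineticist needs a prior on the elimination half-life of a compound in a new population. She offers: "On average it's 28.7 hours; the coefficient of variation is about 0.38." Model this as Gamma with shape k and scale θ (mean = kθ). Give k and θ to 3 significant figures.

For Gamma(k, scale θ): mean = kθ, variance = kθ², so CV = 1/√k.
CV = 0.38, hence k = 1/CV² = 6.93.
Then θ = mean/k = 28.7/6.93 = 4.14.

k ≈ 6.93, θ ≈ 4.14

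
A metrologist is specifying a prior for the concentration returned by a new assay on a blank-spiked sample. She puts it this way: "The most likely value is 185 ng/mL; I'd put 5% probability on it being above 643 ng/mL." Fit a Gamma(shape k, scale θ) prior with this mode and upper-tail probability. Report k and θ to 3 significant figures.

Gamma(k,θ) with k>1 has mode (k−1)θ, so θ = 185/(k−1).
Need P(X < 643) = 0.95 with θ tied to k this way. Start at k = 2, θ = 185: P(X<643) ≈ 0.862.
Too low — raise k to concentrate. Iterating converges to k ≈ 2.67.
Then θ = 185/(2.67−1) ≈ 111.

k ≈ 2.67, θ ≈ 111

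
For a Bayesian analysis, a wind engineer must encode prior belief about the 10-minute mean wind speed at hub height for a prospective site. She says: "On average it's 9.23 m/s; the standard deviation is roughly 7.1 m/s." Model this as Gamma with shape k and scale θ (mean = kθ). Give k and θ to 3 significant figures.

For Gamma(k, scale θ): mean = kθ, variance = kθ², so CV = 1/√k.
CV = SD/mean = 7.1/9.23 = 0.7692, hence k = 1/CV² = 1.69.
Then θ = mean/k = 9.23/1.69 = 5.46.

k ≈ 1.69, θ ≈ 5.46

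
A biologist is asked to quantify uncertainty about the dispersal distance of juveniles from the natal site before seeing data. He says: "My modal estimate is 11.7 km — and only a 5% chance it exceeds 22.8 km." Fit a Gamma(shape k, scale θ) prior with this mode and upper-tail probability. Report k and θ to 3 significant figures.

Gamma(k,θ) with k>1 has mode (k−1)θ, so θ = 11.7/(k−1).
Need P(X < 22.8) = 0.95 with θ tied to k this way. Start at k = 2, θ = 11.7: P(X<22.8) ≈ 0.580.
Too low — raise k to concentrate. Iterating converges to k ≈ 7.24.
Then θ = 11.7/(7.24−1) ≈ 1.88.

k ≈ 7.24, θ ≈ 1.88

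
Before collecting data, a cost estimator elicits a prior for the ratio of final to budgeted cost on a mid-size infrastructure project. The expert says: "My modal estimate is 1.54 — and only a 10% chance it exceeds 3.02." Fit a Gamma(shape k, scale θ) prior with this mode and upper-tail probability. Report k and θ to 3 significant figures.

Gamma(k,θ) with k>1 has mode (k−1)θ, so θ = 1.54/(k−1).
Need P(X < 3.02) = 0.9 with θ tied to k this way. Start at k = 2, θ = 1.54: P(X<3.02) ≈ 0.583.
Too low — raise k to concentrate. Iterating converges to k ≈ 5.22.
Then θ = 1.54/(5.22−1) ≈ 0.365.

k ≈ 5.22, θ ≈ 0.365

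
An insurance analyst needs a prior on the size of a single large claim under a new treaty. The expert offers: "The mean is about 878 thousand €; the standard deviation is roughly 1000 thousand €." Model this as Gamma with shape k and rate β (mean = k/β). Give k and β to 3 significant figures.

k ≈ 0.771, β ≈ 0.000878

For Gamma(k, rate β): mean = k/β, variance = k/β², so CV = 1/√k.
CV = SD/mean = 1000/878 = 1.139, hence k = 1/CV² = 0.771.
Then β = k/mean = 0.771/878 = 0.000878.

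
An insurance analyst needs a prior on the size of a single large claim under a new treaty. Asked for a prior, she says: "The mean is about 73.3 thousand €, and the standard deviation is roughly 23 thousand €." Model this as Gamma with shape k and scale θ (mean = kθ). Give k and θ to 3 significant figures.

k ≈ 10.2, θ ≈ 7.22

For Gamma(k, scale θ): mean = kθ, variance = kθ², so CV = 1/√k.
CV = SD/mean = 23/73.3 = 0.3138, hence k = 1/CV² = 10.2.
Then θ = mean/k = 73.3/10.2 = 7.22.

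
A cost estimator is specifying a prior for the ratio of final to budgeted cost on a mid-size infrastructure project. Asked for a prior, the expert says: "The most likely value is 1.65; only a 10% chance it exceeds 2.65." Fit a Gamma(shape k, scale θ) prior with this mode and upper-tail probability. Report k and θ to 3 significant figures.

Gamma(k,θ) with k>1 has mode (k−1)θ, so θ = 1.65/(k−1).
Need P(X < 2.65) = 0.9 with θ tied to k this way. Start at k = 2, θ = 1.65: P(X<2.65) ≈ 0.477.
Too low — raise k to concentrate. Iterating converges to k ≈ 9.37.
Then θ = 1.65/(9.37−1) ≈ 0.197.

k ≈ 9.37, θ ≈ 0.197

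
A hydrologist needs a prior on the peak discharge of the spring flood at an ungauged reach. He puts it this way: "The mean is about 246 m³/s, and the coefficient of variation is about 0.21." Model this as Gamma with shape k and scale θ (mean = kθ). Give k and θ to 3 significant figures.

k ≈ 22.7, θ ≈ 10.8

For Gamma(k, scale θ): mean = kθ, variance = kθ², so CV = 1/√k.
CV = 0.21, hence k = 1/CV² = 22.7.
Then θ = mean/k = 246/22.7 = 10.8.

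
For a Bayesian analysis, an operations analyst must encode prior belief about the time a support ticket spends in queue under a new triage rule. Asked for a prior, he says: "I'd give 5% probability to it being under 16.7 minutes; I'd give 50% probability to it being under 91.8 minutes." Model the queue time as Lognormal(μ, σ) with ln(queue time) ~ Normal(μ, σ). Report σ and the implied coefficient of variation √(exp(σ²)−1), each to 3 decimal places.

σ ≈ 1.036, CV ≈ 1.388

If T ~ Lognormal(μ,σ) then ln T ~ Normal(μ,σ), so the p-quantile of ln T is μ + z_p·σ.
ln(16.7) = 2.815 and ln(91.8) = 4.52; z_{0.05} = -1.645, z_{0.5} = 0.
σ = (4.52 − 2.815)/(0 − (-1.645)) = 1.036.
μ = 2.815 − (-1.645)·1.036 = 4.520.
CV = √(exp(σ²)−1) = √(exp(1.0735)−1) = 1.388.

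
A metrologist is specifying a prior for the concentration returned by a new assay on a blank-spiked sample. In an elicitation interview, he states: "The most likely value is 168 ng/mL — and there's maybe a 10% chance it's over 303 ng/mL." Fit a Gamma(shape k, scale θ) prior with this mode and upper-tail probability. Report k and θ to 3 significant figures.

Gamma(k,θ) with k>1 has mode (k−1)θ, so θ = 168/(k−1).
Need P(X < 303) = 0.9 with θ tied to k this way. Start at k = 2, θ = 168: P(X<303) ≈ 0.538.
Too low — raise k to concentrate. Iterating converges to k ≈ 6.47.
Then θ = 168/(6.47−1) ≈ 30.7.

k ≈ 6.47, θ ≈ 30.7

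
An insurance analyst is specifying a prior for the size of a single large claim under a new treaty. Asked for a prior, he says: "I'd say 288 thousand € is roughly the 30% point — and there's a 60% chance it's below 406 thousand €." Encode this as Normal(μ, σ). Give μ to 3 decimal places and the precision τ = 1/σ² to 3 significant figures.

For Normal(μ,σ), the p-quantile is μ + z_p·σ. Here z_{0.3} = -0.5244, z_{0.6} = 0.2533.
So 288 = μ − 0.5244σ and 406 = μ + 0.2533σ.
Subtracting: σ = (406 − 288)/(0.2533 − (-0.5244)) = 151.720.
Then μ = 288 − (-0.5244)·151.720 = 367.562.
Precision τ = 1/σ² = 1/151.7² = 4.34e-05.

μ = 367.562, τ = 4.34e-05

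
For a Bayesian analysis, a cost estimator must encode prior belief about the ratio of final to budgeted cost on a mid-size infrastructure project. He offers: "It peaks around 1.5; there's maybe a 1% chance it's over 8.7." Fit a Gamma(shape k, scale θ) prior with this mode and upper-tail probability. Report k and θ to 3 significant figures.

k ≈ 2.21, θ ≈ 1.24

Gamma(k,θ) with k>1 has mode (k−1)θ, so θ = 1.5/(k−1).
Need P(X < 8.7) = 0.99 with θ tied to k this way. Start at k = 2, θ = 1.5: P(X<8.7) ≈ 0.979.
Too low — raise k to concentrate. Iterating converges to k ≈ 2.21.
Then θ = 1.5/(2.21−1) ≈ 1.24.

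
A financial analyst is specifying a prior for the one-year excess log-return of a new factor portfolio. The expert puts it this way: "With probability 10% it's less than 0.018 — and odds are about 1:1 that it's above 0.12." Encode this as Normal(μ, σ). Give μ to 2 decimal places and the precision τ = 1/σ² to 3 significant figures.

For Normal(μ,σ), the p-quantile is μ + z_p·σ. Here z_{0.1} = -1.282, z_{0.5} = 0.
So 0.018 = μ − 1.282σ and 0.12 = μ + 0σ.
Subtracting: σ = (0.12 − 0.018)/(0 − (-1.282)) = 0.08.
Then μ = 0.018 − (-1.282)·0.08 = 0.12.
Precision τ = 1/σ² = 1/0.07959² = 158.

μ = 0.12, τ = 158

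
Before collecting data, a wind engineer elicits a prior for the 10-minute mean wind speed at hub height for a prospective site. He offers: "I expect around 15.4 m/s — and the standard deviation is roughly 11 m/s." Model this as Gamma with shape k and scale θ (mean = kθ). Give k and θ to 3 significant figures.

For Gamma(k, scale θ): mean = kθ, variance = kθ², so CV = 1/√k.
CV = SD/mean = 11/15.4 = 0.7143, hence k = 1/CV² = 1.96.
Then θ = mean/k = 15.4/1.96 = 7.86.

k ≈ 1.96, θ ≈ 7.86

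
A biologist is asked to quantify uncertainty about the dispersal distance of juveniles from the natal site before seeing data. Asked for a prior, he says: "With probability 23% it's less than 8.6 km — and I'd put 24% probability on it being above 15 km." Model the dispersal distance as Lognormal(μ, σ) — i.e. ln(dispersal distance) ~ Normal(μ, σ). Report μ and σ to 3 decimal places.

If T ~ Lognormal(μ,σ) then ln T ~ Normal(μ,σ), so the p-quantile of ln T is μ + z_p·σ.
ln(8.6) = 2.152 and ln(15) = 2.708; z_{0.23} = -0.7388, z_{0.76} = 0.7063.
σ = (2.708 − 2.152)/(0.7063 − (-0.7388)) = 0.385.
μ = 2.152 − (-0.7388)·0.385 = 2.436.

μ ≈ 2.436, σ ≈ 0.385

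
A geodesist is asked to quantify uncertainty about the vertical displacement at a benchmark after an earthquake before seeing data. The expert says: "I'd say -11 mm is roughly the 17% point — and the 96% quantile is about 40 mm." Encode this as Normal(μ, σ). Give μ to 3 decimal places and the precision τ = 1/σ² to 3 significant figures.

μ = 6.991, τ = 0.00281

For Normal(μ,σ), the p-quantile is μ + z_p·σ. Here z_{0.17} = -0.9542, z_{0.96} = 1.751.
So -11 = μ − 0.9542σ and 40 = μ + 1.751σ.
Subtracting: σ = (40 − -11)/(1.751 − (-0.9542)) = 18.855.
Then μ = -11 − (-0.9542)·18.855 = 6.991.
Precision τ = 1/σ² = 1/18.86² = 0.00281.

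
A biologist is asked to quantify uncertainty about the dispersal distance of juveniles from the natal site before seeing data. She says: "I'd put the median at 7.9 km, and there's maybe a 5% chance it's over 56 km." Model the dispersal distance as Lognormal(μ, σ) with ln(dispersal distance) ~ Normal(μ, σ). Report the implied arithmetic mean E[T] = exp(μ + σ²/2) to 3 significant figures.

E[T] ≈ 16.1 km

If T ~ Lognormal(μ,σ) then ln T ~ Normal(μ,σ), so the p-quantile of ln T is μ + z_p·σ.
ln(7.9) = 2.067 and ln(56) = 4.025; z_{0.5} = 0, z_{0.95} = 1.645.
σ = (4.025 − 2.067)/(1.645 − (0)) = 1.191.
μ = 2.067 − (0)·1.191 = 2.067.
E[T] = exp(μ + σ²/2) = exp(2.067 + 0.7089) = 16.1 km.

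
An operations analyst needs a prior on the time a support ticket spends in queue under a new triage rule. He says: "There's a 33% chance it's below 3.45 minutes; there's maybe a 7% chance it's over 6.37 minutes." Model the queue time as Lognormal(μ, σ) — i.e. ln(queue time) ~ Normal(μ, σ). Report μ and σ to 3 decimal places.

If T ~ Lognormal(μ,σ) then ln T ~ Normal(μ,σ), so the p-quantile of ln T is μ + z_p·σ.
ln(3.45) = 1.238 and ln(6.37) = 1.852; z_{0.33} = -0.4399, z_{0.93} = 1.476.
σ = (1.852 − 1.238)/(1.476 − (-0.4399)) = 0.320.
μ = 1.238 − (-0.4399)·0.320 = 1.379.

μ ≈ 1.379, σ ≈ 0.320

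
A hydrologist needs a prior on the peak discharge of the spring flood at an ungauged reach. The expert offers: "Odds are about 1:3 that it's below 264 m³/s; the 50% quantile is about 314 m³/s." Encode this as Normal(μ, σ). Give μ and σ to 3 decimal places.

μ = 314.000, σ = 74.130

The p-quantile of Normal(μ,σ) is μ + z_p·σ, with z_{0.25} = -0.6745 and z_{0.5} = 0.
Eliminate σ: μ = (z₂·x₁ − z₁·x₂)/(z₂ − z₁) = (0·264 − (-0.6745)·314)/0.6745 = 314.000.
Then σ = (x₂ − x₁)/(z₂ − z₁) = (314 − 264)/0.6745 = 74.130.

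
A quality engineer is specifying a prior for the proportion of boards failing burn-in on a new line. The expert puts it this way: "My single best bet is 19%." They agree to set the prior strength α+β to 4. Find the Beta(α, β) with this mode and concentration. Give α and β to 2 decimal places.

For α,β > 1 the Beta mode is (α−1)/(α+β−2). With α+β = 4, the mode is (α−1)/2.
Set (α−1)/2 = 0.19 → α = 1 + 0.19·2 = 1.38.
β = 4 − α = 2.62.

α = 1.38, β = 2.62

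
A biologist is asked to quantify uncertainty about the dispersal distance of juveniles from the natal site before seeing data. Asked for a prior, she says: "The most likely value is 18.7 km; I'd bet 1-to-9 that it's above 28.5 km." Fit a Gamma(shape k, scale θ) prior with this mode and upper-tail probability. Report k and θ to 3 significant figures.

k ≈ 11.5, θ ≈ 1.78

Gamma(k,θ) with k>1 has mode (k−1)θ, so θ = 18.7/(k−1).
Need P(X < 28.5) = 0.9 with θ tied to k this way. Start at k = 2, θ = 18.7: P(X<28.5) ≈ 0.450.
Too low — raise k to concentrate. Iterating converges to k ≈ 11.5.
Then θ = 18.7/(11.5−1) ≈ 1.78.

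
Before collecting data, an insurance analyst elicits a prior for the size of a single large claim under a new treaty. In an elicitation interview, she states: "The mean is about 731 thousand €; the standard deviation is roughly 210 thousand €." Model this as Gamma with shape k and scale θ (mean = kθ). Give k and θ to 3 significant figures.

k ≈ 12.1, θ ≈ 60.3

For Gamma(k, scale θ): mean = kθ, variance = kθ², so CV = 1/√k.
CV = SD/mean = 210/731 = 0.2873, hence k = 1/CV² = 12.1.
Then θ = mean/k = 731/12.1 = 60.3.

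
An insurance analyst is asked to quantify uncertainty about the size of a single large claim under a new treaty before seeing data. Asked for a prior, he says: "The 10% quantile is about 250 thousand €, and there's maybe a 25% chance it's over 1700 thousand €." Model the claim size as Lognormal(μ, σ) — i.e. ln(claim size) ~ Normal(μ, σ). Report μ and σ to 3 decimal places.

μ ≈ 6.777, σ ≈ 0.980

If T ~ Lognormal(μ,σ) then ln T ~ Normal(μ,σ), so the p-quantile of ln T is μ + z_p·σ.
ln(250) = 5.521 and ln(1700) = 7.438; z_{0.1} = -1.282, z_{0.75} = 0.6745.
σ = (7.438 − 5.521)/(0.6745 − (-1.282)) = 0.980.
μ = 5.521 − (-1.282)·0.980 = 6.777.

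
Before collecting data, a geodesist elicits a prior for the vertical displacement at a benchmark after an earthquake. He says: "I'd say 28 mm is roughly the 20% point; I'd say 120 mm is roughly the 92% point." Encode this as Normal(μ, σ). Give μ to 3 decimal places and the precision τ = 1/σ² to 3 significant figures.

The p-quantile of Normal(μ,σ) is μ + z_p·σ, with z_{0.2} = -0.8416 and z_{0.92} = 1.405.
Eliminate σ: μ = (z₂·x₁ − z₁·x₂)/(z₂ − z₁) = (1.405·28 − (-0.8416)·120)/2.247 = 62.464.
Then σ = (x₂ − x₁)/(z₂ − z₁) = (120 − 28)/2.247 = 40.949.
Precision τ = 1/σ² = 1/40.95² = 0.000596.

μ = 62.464, τ = 0.000596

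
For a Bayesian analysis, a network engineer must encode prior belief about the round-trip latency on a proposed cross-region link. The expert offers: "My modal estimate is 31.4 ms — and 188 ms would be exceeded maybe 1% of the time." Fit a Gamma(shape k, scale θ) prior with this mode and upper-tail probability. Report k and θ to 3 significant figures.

k ≈ 2.16, θ ≈ 27.1

Gamma(k,θ) with k>1 has mode (k−1)θ, so θ = 31.4/(k−1).
Need P(X < 188) = 0.99 with θ tied to k this way. Start at k = 2, θ = 31.4: P(X<188) ≈ 0.982.
Too low — raise k to concentrate. Iterating converges to k ≈ 2.16.
Then θ = 31.4/(2.16−1) ≈ 27.1.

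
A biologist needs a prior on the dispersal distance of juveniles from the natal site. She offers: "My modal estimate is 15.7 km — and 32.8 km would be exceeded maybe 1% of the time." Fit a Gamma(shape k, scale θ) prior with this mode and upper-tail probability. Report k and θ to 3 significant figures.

Gamma(k,θ) with k>1 has mode (k−1)θ, so θ = 15.7/(k−1).
Need P(X < 32.8) = 0.99 with θ tied to k this way. Start at k = 2, θ = 15.7: P(X<32.8) ≈ 0.618.
Too low — raise k to concentrate. Iterating converges to k ≈ 9.97.
Then θ = 15.7/(9.97−1) ≈ 1.75.

k ≈ 9.97, θ ≈ 1.75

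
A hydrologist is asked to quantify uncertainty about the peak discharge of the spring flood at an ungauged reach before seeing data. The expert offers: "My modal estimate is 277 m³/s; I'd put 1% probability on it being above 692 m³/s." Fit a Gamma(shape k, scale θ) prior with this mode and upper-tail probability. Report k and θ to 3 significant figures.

k ≈ 6.6, θ ≈ 49.5

Gamma(k,θ) with k>1 has mode (k−1)θ, so θ = 277/(k−1).
Need P(X < 692) = 0.99 with θ tied to k this way. Start at k = 2, θ = 277: P(X<692) ≈ 0.712.
Too low — raise k to concentrate. Iterating converges to k ≈ 6.6.
Then θ = 277/(6.6−1) ≈ 49.5.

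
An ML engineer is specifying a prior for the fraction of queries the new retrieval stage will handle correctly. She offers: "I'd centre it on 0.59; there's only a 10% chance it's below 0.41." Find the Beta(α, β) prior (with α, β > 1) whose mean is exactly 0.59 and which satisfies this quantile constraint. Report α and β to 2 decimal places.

With mean 0.59 fixed, write α = 0.59s, β = 0.41s where s = α+β.
Need P(θ < 0.41) = 0.1 under Beta(0.59s, 0.41s). Normal approximation: (q−m)/√(m(1−m)/s) ≈ z_{0.1} = -1.28, so s ≈ 0.59·0.41·(-1.28)²/(0.41−0.59)² = 12.3.
At s = 12.3: P(θ<0.41) ≈ 0.101. Adjusting to match 0.1 gives s ≈ 12.35.
So α = 0.59·12.35 ≈ 7.29, β = 0.41·12.35 ≈ 5.06.

α ≈ 7.29, β ≈ 5.06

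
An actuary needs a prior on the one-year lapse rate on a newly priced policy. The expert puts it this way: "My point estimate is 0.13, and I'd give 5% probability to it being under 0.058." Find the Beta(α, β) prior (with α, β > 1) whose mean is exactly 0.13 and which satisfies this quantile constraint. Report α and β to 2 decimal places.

α ≈ 5.70, β ≈ 38.16

With mean 0.13 fixed, write α = 0.13s, β = 0.87s where s = α+β.
Need P(θ < 0.058) = 0.05 under Beta(0.13s, 0.87s). Normal approximation: (q−m)/√(m(1−m)/s) ≈ z_{0.05} = -1.64, so s ≈ 0.13·0.87·(-1.64)²/(0.058−0.13)² = 59.0.
At s = 59.0: P(θ<0.058) ≈ 0.026. Adjusting to match 0.05 gives s ≈ 43.86.
So α = 0.13·43.86 ≈ 5.70, β = 0.87·43.86 ≈ 38.16.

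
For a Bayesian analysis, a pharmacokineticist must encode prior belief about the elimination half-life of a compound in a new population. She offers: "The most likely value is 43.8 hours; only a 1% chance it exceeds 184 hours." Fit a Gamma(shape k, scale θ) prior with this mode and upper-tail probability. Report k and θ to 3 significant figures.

k ≈ 3, θ ≈ 21.9

Gamma(k,θ) with k>1 has mode (k−1)θ, so θ = 43.8/(k−1).
Need P(X < 184) = 0.99 with θ tied to k this way. Start at k = 2, θ = 43.8: P(X<184) ≈ 0.922.
Too low — raise k to concentrate. Iterating converges to k ≈ 3.
Then θ = 43.8/(3−1) ≈ 21.9.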